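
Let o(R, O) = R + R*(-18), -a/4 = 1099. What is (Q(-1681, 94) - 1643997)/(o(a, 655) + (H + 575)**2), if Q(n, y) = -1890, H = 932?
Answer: -548629/781927 ≈ -0.70164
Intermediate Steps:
a = -4396 (a = -4*1099 = -4396)
o(R, O) = -17*R (o(R, O) = R - 18*R = -17*R)
(Q(-1681, 94) - 1643997)/(o(a, 655) + (H + 575)**2) = (-1890 - 1643997)/(-17*(-4396) + (932 + 575)**2) = -1645887/(74732 + 1507**2) = -1645887/(74732 + 2271049) = -1645887/2345781 = -1645887*1/2345781 = -548629/781927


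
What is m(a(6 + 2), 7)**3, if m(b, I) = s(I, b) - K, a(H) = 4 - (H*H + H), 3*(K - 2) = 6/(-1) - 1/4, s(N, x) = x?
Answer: -541343375/1728 ≈ -3.1328e+5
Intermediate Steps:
K = -1/12 (K = 2 + (6/(-1) - 1/4)/3 = 2 + (6*(-1) - 1*1/4)/3 = 2 + (-6 - 1/4)/3 = 2 + (1/3)*(-25/4) = 2 - 25/12 = -1/12 ≈ -0.083333)
a(H) = 4 - H - H**2 (a(H) = 4 - (H**2 + H) = 4 - (H + H**2) = 4 + (-H - H**2) = 4 - H - H**2)
m(b, I) = 1/12 + b (m(b, I) = b - 1*(-1/12) = b + 1/12 = 1/12 + b)
m(a(6 + 2), 7)**3 = (1/12 + (4 - (6 + 2) - (6 + 2)**2))**3 = (1/12 + (4 - 1*8 - 1*8**2))**3 = (1/12 + (4 - 8 - 1*64))**3 = (1/12 + (4 - 8 - 64))**3 = (1/12 - 68)**3 = (-815/12)**3 = -541343375/1728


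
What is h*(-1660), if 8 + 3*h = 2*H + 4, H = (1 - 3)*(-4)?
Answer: -6640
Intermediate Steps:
H = 8 (H = -2*(-4) = 8)
h = 4 (h = -8/3 + (2*8 + 4)/3 = -8/3 + (16 + 4)/3 = -8/3 + (⅓)*20 = -8/3 + 20/3 = 4)
h*(-1660) = 4*(-1660) = -6640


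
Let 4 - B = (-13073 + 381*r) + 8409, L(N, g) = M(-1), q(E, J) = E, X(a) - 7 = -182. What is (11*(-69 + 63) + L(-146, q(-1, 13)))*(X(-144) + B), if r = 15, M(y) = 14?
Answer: 63544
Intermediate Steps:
X(a) = -175 (X(a) = 7 - 182 = -175)
L(N, g) = 14
B = -1047 (B = 4 - ((-13073 + 381*15) + 8409) = 4 - ((-13073 + 5715) + 8409) = 4 - (-7358 + 8409) = 4 - 1*1051 = 4 - 1051 = -1047)
(11*(-69 + 63) + L(-146, q(-1, 13)))*(X(-144) + B) = (11*(-69 + 63) + 14)*(-175 - 1047) = (11*(-6) + 14)*(-1222) = (-66 + 14)*(-1222) = -52*(-1222) = 63544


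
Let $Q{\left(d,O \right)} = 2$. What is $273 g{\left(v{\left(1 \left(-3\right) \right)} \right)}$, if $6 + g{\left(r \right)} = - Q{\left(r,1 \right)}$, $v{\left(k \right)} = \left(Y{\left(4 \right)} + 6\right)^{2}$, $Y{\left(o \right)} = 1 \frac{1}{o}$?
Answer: $-2184$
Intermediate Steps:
$Y{\left(o \right)} = \frac{1}{o}$
$v{\left(k \right)} = \frac{625}{16}$ ($v{\left(k \right)} = \left(\frac{1}{4} + 6\right)^{2} = \left(\frac{25}{4}\right)^{2} = \frac{625}{16}$)
$g{\left(r \right)} = -8$ ($g{\left(r \right)} = -6 - 2 = -8$)
$273 g{\left(v{\left(1 \left(-3\right) \right)} \right)} = 273 \left(-8\right) = -2184$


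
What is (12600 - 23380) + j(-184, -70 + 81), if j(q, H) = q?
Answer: -10964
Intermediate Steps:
(12600 - 23380) + j(-184, -70 + 81) = (12600 - 23380) - 184 = -10780 - 184 = -10964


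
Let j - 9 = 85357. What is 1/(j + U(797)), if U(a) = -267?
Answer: 1/85099 ≈ 1.1751e-5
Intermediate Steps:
j = 85366 (j = 9 + 85357 = 85366)
1/(j + U(797)) = 1/(85366 - 267) = 1/85099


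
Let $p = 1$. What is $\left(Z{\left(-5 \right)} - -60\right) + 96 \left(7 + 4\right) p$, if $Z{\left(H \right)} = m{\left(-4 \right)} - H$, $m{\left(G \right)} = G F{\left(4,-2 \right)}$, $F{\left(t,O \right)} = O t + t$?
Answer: $1137$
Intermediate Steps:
$F{\left(t,O \right)} = t + O t$
$m{\left(G \right)} = - 4 G$ ($m{\left(G \right)} = G 4 \left(1 - 2\right) = G 4 \left(-1\right) = G \left(-4\right) = - 4 G$)
$Z{\left(H \right)} = 16 - H$ ($Z{\left(H \right)} = \left(-4\right) \left(-4\right) - H = 16 - H$)
$\left(Z{\left(-5 \right)} - -60\right) + 96 \left(7 + 4\right) p = \left(\left(16 - -5\right) - -60\right) + 96 \left(7 + 4\right) 1 = \left(\left(16 + 5\right) + 60\right) + 96 \cdot 11 \cdot 1 = \left(21 + 60\right) + 96 \cdot 11 = 81 + 1056 = 1137$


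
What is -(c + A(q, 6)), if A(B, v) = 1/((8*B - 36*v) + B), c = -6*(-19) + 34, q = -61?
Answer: -113219/765 ≈ -148.00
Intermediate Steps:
c = 148 (c = 114 + 34 = 148)
A(B, v) = 1/(-36*v + 9*B) (A(B, v) = 1/((-36*v + 8*B) + B) = 1/(-36*v + 9*B))
-(c + A(q, 6)) = -(148 + 1/(9*(-61 - 4*6))) = -(148 + 1/(9*(-61 - 24))) = -(148 + (⅑)/(-85)) = -(148 + (⅑)*(-1/85)) = -(148 - 1/765) = -1*113219/765 = -113219/765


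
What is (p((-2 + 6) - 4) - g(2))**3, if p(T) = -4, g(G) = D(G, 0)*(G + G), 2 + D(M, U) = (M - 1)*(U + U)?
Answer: 64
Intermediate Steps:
D(M, U) = -2 + 2*U*(-1 + M) (D(M, U) = -2 + (M - 1)*(U + U) = -2 + (-1 + M)*(2*U) = -2 + 2*U*(-1 + M))
g(G) = -4*G (g(G) = (-2 - 2*0 + 2*G*0)*(G + G) = (-2 + 0 + 0)*(2*G) = -4*G)
(p((-2 + 6) - 4) - g(2))**3 = (-4 - (-4)*2)**3 = (-4 - 1*(-8))**3 = (-4 + 8)**3 = 4**3 = 64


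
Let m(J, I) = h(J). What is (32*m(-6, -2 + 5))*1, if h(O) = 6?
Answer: 192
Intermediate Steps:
m(J, I) = 6
(32*m(-6, -2 + 5))*1 = (32*6)*1 = 192*1 = 192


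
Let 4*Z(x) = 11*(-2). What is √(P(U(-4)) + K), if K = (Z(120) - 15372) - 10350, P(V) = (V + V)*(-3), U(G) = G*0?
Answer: I*√102910/2 ≈ 160.4*I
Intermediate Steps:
Z(x) = -11/2 (Z(x) = (11*(-2))/4 = (¼)*(-22) = -11/2)
U(G) = 0
P(V) = -6*V (P(V) = (2*V)*(-3) = -6*V)
K = -51455/2 (K = (-11/2 - 15372) - 10350 = -30755/2 - 10350 = -51455/2 ≈ -25728.)
√(P(U(-4)) + K) = √(-6*0 - 51455/2) = √(0 - 51455/2) = √(-51455/2) = I*√102910/2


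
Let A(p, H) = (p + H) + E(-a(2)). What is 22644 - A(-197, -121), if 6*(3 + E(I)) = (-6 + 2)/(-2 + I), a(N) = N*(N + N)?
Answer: 344474/15 ≈ 22965.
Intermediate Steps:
a(N) = 2*N² (a(N) = N*(2*N) = 2*N²)
E(I) = -3 - 2/(3*(-2 + I)) (E(I) = -3 + ((-6 + 2)/(-2 + I))/6 = -3 + (-4/(-2 + I))/6 = -3 - 2/(3*(-2 + I)))
A(p, H) = -44/15 + H + p (A(p, H) = (p + H) + (16 - (-9)*2*2²)/(3*(-2 - 2*2²)) = (H + p) + (16 - (-9)*2*4)/(3*(-2 - 2*4)) = (H + p) + (16 - (-9)*8)/(3*(-2 - 1*8)) = (H + p) + (16 - 9*(-8))/(3*(-2 - 8)) = (H + p) + (⅓)*(16 + 72)/(-10) = (H + p) + (⅓)*(-⅒)*88 = (H + p) - 44/15 = -44/15 + H + p)
22644 - A(-197, -121) = 22644 - (-44/15 - 121 - 197) = 22644 - 1*(-4814/15) = 22644 + 4814/15 = 344474/15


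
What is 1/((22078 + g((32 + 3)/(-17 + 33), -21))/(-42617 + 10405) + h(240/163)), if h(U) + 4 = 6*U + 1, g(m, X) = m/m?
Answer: 5250556/27034735 ≈ 0.19422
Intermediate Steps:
g(m, X) = 1
h(U) = -3 + 6*U (h(U) = -4 + (6*U + 1) = -4 + (1 + 6*U) = -3 + 6*U)
1/((22078 + g((32 + 3)/(-17 + 33), -21))/(-42617 + 10405) + h(240/163)) = 1/((22078 + 1)/(-42617 + 10405) + (-3 + 6*(240/163))) = 1/(22079/(-32212) + (-3 + 6*(240*(1/163)))) = 1/(22079*(-1/32212) + (-3 + 6*(240/163))) = 1/(-22079/32212 + (-3 + 1440/163)) = 1/(-22079/32212 + 951/163) = 1/(27034735/5250556) = 5250556/27034735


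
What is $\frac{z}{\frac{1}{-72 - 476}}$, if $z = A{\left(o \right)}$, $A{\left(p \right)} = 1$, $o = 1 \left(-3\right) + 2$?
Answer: $-548$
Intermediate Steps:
$o = -1$ ($o = -3 + 2 = -1$)
$z = 1$
$\frac{z}{\frac{1}{-72 - 476}} = 1 \frac{1}{\frac{1}{-72 - 476}} = 1 \frac{1}{\frac{1}{-548}} = 1 \frac{1}{- \frac{1}{548}} = 1 \left(-548\right) = -548$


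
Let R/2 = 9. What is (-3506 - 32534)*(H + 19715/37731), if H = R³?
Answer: -7931211328280/37731 ≈ -2.1020e+8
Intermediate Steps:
R = 18 (R = 2*9 = 18)
H = 5832 (H = 18³ = 5832)
(-3506 - 32534)*(H + 19715/37731) = (-3506 - 32534)*(5832 + 19715/37731) = -36040*(5832 + 19715*(1/37731)) = -36040*(5832 + 19715/37731) = -36040*220066907/37731 = -7931211328280/37731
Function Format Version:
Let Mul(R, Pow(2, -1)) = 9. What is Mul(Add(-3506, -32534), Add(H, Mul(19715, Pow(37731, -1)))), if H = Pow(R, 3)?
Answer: Rational(-7931211328280, 37731) ≈ -2.1020e+8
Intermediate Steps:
R = 18 (R = Mul(2, 9) = 18)
H = 5832 (H = Pow(18, 3) = 5832)
Mul(Add(-3506, -32534), Add(H, Mul(19715, Pow(37731, -1)))) = Mul(Add(-3506, -32534), Add(5832, Mul(19715, Pow(37731, -1)))) = Mul(-36040, Add(5832, Mul(19715, Rational(1, 37731)))) = Mul(-36040, Add(5832, Rational(19715, 37731))) = Mul(-36040, Rational(220066907, 37731)) = Rational(-7931211328280, 37731)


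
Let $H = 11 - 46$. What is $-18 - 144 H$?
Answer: $5022$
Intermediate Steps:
$H = -35$
$-18 - 144 H = -18 - -5040 = -18 + 5040 = 5022$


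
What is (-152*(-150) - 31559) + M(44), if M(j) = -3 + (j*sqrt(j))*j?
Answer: -8762 + 3872*sqrt(11) ≈ 4080.0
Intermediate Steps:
M(j) = -3 + j**(5/2) (M(j) = -3 + j**(3/2)*j = -3 + j**(5/2))
(-152*(-150) - 31559) + M(44) = (-152*(-150) - 31559) + (-3 + 44**(5/2)) = (22800 - 31559) + (-3 + 3872*sqrt(11)) = -8759 + (-3 + 3872*sqrt(11)) = -8762 + 3872*sqrt(11)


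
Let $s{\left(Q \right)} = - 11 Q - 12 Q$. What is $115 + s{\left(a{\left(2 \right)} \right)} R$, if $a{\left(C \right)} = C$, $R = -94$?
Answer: $4439$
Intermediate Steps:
$s{\left(Q \right)} = - 23 Q$
$115 + s{\left(a{\left(2 \right)} \right)} R = 115 + \left(-23\right) 2 \left(-94\right) = 115 - -4324 = 115 + 4324 = 4439$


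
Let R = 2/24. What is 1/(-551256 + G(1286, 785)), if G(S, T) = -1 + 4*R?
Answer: -3/1653770 ≈ -1.8140e-6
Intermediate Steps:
R = 1/12 (R = 2*(1/24) = 1/12 ≈ 0.083333)
G(S, T) = -⅔ (G(S, T) = -1 + 4*(1/12) = -1 + ⅓ = -⅔)
1/(-551256 + G(1286, 785)) = 1/(-551256 - ⅔) = 1/(-1653770/3) = -3/1653770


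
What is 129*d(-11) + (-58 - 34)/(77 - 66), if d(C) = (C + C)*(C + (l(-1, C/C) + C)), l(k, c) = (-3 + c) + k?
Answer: 780358/11 ≈ 70942.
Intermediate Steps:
l(k, c) = -3 + c + k
d(C) = 2*C*(-3 + 2*C) (d(C) = (C + C)*(C + ((-3 + C/C - 1) + C)) = (2*C)*(C + ((-3 + 1 - 1) + C)) = (2*C)*(C + (-3 + C)) = (2*C)*(-3 + 2*C) = 2*C*(-3 + 2*C))
129*d(-11) + (-58 - 34)/(77 - 66) = 129*(2*(-11)*(-3 + 2*(-11))) + (-58 - 34)/(77 - 66) = 129*(2*(-11)*(-3 - 22)) - 92/11 = 129*(2*(-11)*(-25)) - 92*1/11 = 129*550 - 92/11 = 70950 - 92/11 = 780358/11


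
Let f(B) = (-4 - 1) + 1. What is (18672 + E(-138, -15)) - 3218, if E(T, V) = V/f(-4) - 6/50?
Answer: 1545763/100 ≈ 15458.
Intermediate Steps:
f(B) = -4 (f(B) = -5 + 1 = -4)
E(T, V) = -3/25 - V/4 (E(T, V) = V/(-4) - 6/50 = V*(-1/4) - 6*1/50 = -V/4 - 3/25 = -3/25 - V/4)
(18672 + E(-138, -15)) - 3218 = (18672 + (-3/25 - 1/4*(-15))) - 3218 = (18672 + (-3/25 + 15/4)) - 3218 = (18672 + 363/100) - 3218 = 1867563/100 - 3218 = 1545763/100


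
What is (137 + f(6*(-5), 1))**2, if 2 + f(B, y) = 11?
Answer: 21316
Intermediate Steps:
f(B, y) = 9 (f(B, y) = -2 + 11 = 9)
(137 + f(6*(-5), 1))**2 = (137 + 9)**2 = 146**2 = 21316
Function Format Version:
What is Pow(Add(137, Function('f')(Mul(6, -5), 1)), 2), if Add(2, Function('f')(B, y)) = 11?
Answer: 21316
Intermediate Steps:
Function('f')(B, y) = 9 (Function('f')(B, y) = Add(-2, 11) = 9)
Pow(Add(137, Function('f')(Mul(6, -5), 1)), 2) = Pow(Add(137, 9), 2) = Pow(146, 2) = 21316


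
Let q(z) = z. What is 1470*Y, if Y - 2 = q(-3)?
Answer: -1470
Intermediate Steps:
Y = -1 (Y = 2 - 3 = -1)
1470*Y = 1470*(-1) = -1470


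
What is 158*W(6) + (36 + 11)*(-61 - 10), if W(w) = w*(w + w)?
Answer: 8039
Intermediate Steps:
W(w) = 2*w² (W(w) = w*(2*w) = 2*w²)
158*W(6) + (36 + 11)*(-61 - 10) = 158*(2*6²) + (36 + 11)*(-61 - 10) = 158*(2*36) + 47*(-71) = 158*72 - 3337 = 11376 - 3337 = 8039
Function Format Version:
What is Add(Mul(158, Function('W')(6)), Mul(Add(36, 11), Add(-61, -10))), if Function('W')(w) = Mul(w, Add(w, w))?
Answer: 8039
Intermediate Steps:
Function('W')(w) = Mul(2, Pow(w, 2)) (Function('W')(w) = Mul(w, Mul(2, w)) = Mul(2, Pow(w, 2)))
Add(Mul(158, Function('W')(6)), Mul(Add(36, 11), Add(-61, -10))) = Add(Mul(158, Mul(2, Pow(6, 2))), Mul(Add(36, 11), Add(-61, -10))) = Add(Mul(158, Mul(2, 36)), Mul(47, -71)) = Add(Mul(158, 72), -3337) = Add(11376, -3337) = 8039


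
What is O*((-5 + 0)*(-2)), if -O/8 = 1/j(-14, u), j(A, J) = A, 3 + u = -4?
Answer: 40/7 ≈ 5.7143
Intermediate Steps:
u = -7 (u = -3 - 4 = -7)
O = 4/7 (O = -8/(-14) = -8*(-1/14) = 4/7 ≈ 0.57143)
O*((-5 + 0)*(-2)) = 4*((-5 + 0)*(-2))/7 = 4*(-5*(-2))/7 = (4/7)*10 = 40/7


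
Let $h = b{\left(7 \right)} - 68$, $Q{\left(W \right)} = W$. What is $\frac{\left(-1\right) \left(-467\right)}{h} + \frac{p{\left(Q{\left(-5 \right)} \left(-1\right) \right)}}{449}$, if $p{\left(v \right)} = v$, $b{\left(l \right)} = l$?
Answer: $- \frac{209378}{27389} \approx -7.6446$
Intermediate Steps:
$h = -61$ ($h = 7 - 68 = -61$)
$\frac{\left(-1\right) \left(-467\right)}{h} + \frac{p{\left(Q{\left(-5 \right)} \left(-1\right) \right)}}{449} = \frac{\left(-1\right) \left(-467\right)}{-61} + \frac{\left(-5\right) \left(-1\right)}{449} = 467 \left(- \frac{1}{61}\right) + 5 \cdot \frac{1}{449} = - \frac{467}{61} + \frac{5}{449} = - \frac{209378}{27389}$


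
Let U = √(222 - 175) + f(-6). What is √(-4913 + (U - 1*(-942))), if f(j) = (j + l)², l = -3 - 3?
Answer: √(-3827 + √47) ≈ 61.807*I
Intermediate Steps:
l = -6
f(j) = (-6 + j)² (f(j) = (j - 6)² = (-6 + j)²)
U = 144 + √47 (U = √(222 - 175) + (-6 - 6)² = √47 + (-12)² = √47 + 144 = 144 + √47 ≈ 150.86)
√(-4913 + (U - 1*(-942))) = √(-4913 + ((144 + √47) - 1*(-942))) = √(-4913 + ((144 + √47) + 942)) = √(-4913 + (1086 + √47)) = √(-3827 + √47)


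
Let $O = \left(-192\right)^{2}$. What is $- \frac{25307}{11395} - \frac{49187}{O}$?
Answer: $- \frac{1493403113}{420065280} \approx -3.5552$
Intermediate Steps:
$O = 36864$
$- \frac{25307}{11395} - \frac{49187}{O} = - \frac{25307}{11395} - \frac{49187}{36864} = - \frac{1493403113}{420065280}$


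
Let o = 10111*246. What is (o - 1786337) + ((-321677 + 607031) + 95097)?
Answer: 1081420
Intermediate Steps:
o = 2487306
(o - 1786337) + ((-321677 + 607031) + 95097) = (2487306 - 1786337) + ((-321677 + 607031) + 95097) = 700969 + (285354 + 95097) = 700969 + 380451 = 1081420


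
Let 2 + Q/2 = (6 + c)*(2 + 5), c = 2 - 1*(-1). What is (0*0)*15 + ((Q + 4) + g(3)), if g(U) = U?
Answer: 129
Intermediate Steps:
c = 3 (c = 2 + 1 = 3)
Q = 122 (Q = -4 + 2*((6 + 3)*(2 + 5)) = -4 + 2*(9*7) = -4 + 2*63 = -4 + 126 = 122)
(0*0)*15 + ((Q + 4) + g(3)) = (0*0)*15 + ((122 + 4) + 3) = 0*15 + (126 + 3) = 0 + 129 = 129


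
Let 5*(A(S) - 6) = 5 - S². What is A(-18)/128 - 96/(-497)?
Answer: -82193/318080 ≈ -0.25840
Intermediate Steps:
A(S) = 7 - S²/5 (A(S) = 6 + (5 - S²)/5 = 6 + (1 - S²/5) = 7 - S²/5)
A(-18)/128 - 96/(-497) = (7 - ⅕*(-18)²)/128 - 96/(-497) = (7 - ⅕*324)*(1/128) - 96*(-1/497) = (7 - 324/5)*(1/128) + 96/497 = -289/5*1/128 + 96/497 = -289/640 + 96/497 = -82193/318080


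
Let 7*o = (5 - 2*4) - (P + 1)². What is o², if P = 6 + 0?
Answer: 2704/49 ≈ 55.184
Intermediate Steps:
P = 6
o = -52/7 (o = ((5 - 2*4) - (6 + 1)²)/7 = ((5 - 8) - 1*7²)/7 = (-3 - 1*49)/7 = (-3 - 49)/7 = (⅐)*(-52) = -52/7 ≈ -7.4286)
o² = (-52/7)² = 2704/49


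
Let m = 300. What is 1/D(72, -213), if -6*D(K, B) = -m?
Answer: 1/50 ≈ 0.020000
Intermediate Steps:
D(K, B) = 50 (D(K, B) = -(-1)*300/6 = -⅙*(-300) = 50)
1/D(72, -213) = 1/50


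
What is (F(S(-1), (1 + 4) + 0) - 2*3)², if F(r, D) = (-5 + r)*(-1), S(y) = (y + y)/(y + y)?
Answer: 4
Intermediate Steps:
S(y) = 1 (S(y) = (2*y)/((2*y)) = (2*y)*(1/(2*y)) = 1)
F(r, D) = 5 - r
(F(S(-1), (1 + 4) + 0) - 2*3)² = ((5 - 1*1) - 2*3)² = ((5 - 1) - 6)² = (4 - 6)² = (-2)² = 4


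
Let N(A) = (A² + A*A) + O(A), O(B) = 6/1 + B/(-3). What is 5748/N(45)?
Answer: 1916/1347 ≈ 1.4224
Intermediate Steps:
O(B) = 6 - B/3 (O(B) = 6*1 + B*(-⅓) = 6 - B/3)
N(A) = 6 + 2*A² - A/3 (N(A) = (A² + A*A) + (6 - A/3) = (A² + A²) + (6 - A/3) = 2*A² + (6 - A/3) = 6 + 2*A² - A/3)
5748/N(45) = 5748/(6 + 2*45² - ⅓*45) = 5748/(6 + 2*2025 - 15) = 5748/(6 + 4050 - 15) = 5748/4041 = 5748*(1/4041) = 1916/1347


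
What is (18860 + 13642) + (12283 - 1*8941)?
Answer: 35844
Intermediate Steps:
(18860 + 13642) + (12283 - 1*8941) = 32502 + (12283 - 8941) = 32502 + 3342 = 35844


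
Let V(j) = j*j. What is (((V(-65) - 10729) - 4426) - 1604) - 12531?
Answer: -25065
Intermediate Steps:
V(j) = j**2
(((V(-65) - 10729) - 4426) - 1604) - 12531 = ((((-65)**2 - 10729) - 4426) - 1604) - 12531 = (((4225 - 10729) - 4426) - 1604) - 12531 = ((-6504 - 4426) - 1604) - 12531 = (-10930 - 1604) - 12531 = -12534 - 12531 = -25065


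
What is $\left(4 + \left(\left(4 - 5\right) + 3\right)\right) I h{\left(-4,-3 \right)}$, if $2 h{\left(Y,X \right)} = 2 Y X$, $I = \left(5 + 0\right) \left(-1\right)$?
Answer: $-360$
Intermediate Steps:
$I = -5$ ($I = 5 \left(-1\right) = -5$)
$h{\left(Y,X \right)} = X Y$ ($h{\left(Y,X \right)} = \frac{2 Y X}{2} = \frac{2 X Y}{2} = X Y$)
$\left(4 + \left(\left(4 - 5\right) + 3\right)\right) I h{\left(-4,-3 \right)} = \left(4 + \left(\left(4 - 5\right) + 3\right)\right) \left(-5\right) \left(\left(-3\right) \left(-4\right)\right) = \left(4 + \left(-1 + 3\right)\right) \left(-5\right) 12 = \left(4 + 2\right) \left(-5\right) 12 = 6 \left(-5\right) 12 = \left(-30\right) 12 = -360$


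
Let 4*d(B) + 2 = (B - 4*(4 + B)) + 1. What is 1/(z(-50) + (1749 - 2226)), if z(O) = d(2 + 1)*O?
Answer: -1/152 ≈ -0.0065789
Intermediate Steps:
d(B) = -17/4 - 3*B/4 (d(B) = -1/2 + ((B - 4*(4 + B)) + 1)/4 = -1/2 + ((B + (-16 - 4*B)) + 1)/4 = -1/2 + ((-16 - 3*B) + 1)/4 = -1/2 + (-15 - 3*B)/4 = -1/2 + (-15/4 - 3*B/4) = -17/4 - 3*B/4)
z(O) = -13*O/2 (z(O) = (-17/4 - 3*(2 + 1)/4)*O = (-17/4 - 3/4*3)*O = (-17/4 - 9/4)*O = -13*O/2)
1/(z(-50) + (1749 - 2226)) = 1/(-13/2*(-50) + (1749 - 2226)) = 1/(325 - 477) = 1/(-152) = -1/152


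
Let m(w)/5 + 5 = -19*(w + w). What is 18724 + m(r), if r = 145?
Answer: -8851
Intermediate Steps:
m(w) = -25 - 190*w (m(w) = -25 + 5*(-19*(w + w)) = -25 + 5*(-38*w) = -25 - 190*w)
18724 + m(r) = 18724 + (-25 - 190*145) = 18724 + (-25 - 27550) = 18724 - 27575 = -8851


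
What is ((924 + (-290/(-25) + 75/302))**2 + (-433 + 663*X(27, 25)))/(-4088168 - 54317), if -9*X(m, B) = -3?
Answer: -1996455841961/9445280048500 ≈ -0.21137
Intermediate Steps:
X(m, B) = 1/3 (X(m, B) = -1/9*(-3) = 1/3)
((924 + (-290/(-25) + 75/302))**2 + (-433 + 663*X(27, 25)))/(-4088168 - 54317) = ((924 + (-290/(-25) + 75/302))**2 + (-433 + 663*(1/3)))/(-4088168 - 54317) = ((924 + (-290*(-1/25) + 75*(1/302)))**2 + (-433 + 221))/(-4142485) = ((924 + (58/5 + 75/302))**2 - 212)*(-1/4142485) = ((924 + 17891/1510)**2 - 212)*(-1/4142485) = ((1413131/1510)**2 - 212)*(-1/4142485) = (1996939223161/2280100 - 212)*(-1/4142485) = (1996455841961/2280100)*(-1/4142485) = -1996455841961/9445280048500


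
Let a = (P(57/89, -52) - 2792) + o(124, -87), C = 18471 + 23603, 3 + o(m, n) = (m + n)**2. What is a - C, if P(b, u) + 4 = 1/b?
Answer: -2479639/57 ≈ -43502.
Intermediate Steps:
P(b, u) = -4 + 1/b
o(m, n) = -3 + (m + n)**2
C = 42074
a = -81421/57 (a = ((-4 + 1/(57/89)) - 2792) + (-3 + (124 - 87)**2) = ((-4 + 1/(57*(1/89))) - 2792) + (-3 + 37**2) = ((-4 + 1/(57/89)) - 2792) + (-3 + 1369) = ((-4 + 89/57) - 2792) + 1366 = (-139/57 - 2792) + 1366 = -159283/57 + 1366 = -81421/57 ≈ -1428.4)
a - C = -81421/57 - 1*42074 = -81421/57 - 42074 = -2479639/57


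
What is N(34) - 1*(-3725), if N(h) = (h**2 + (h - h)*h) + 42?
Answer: 4923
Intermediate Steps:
N(h) = 42 + h**2 (N(h) = (h**2 + 0*h) + 42 = (h**2 + 0) + 42 = h**2 + 42 = 42 + h**2)
N(34) - 1*(-3725) = (42 + 34**2) - 1*(-3725) = (42 + 1156) + 3725 = 1198 + 3725 = 4923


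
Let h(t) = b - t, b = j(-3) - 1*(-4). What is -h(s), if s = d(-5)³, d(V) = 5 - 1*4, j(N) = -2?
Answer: -1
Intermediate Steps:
d(V) = 1 (d(V) = 5 - 4 = 1)
b = 2 (b = -2 - 1*(-4) = -2 + 4 = 2)
s = 1 (s = 1³ = 1)
h(t) = 2 - t
-h(s) = -(2 - 1*1) = -(2 - 1) = -1*1 = -1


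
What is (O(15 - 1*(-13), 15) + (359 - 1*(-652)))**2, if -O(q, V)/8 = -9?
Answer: 1172889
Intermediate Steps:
O(q, V) = 72 (O(q, V) = -8*(-9) = 72)
(O(15 - 1*(-13), 15) + (359 - 1*(-652)))**2 = (72 + (359 - 1*(-652)))**2 = (72 + (359 + 652))**2 = (72 + 1011)**2 = 1083**2 = 1172889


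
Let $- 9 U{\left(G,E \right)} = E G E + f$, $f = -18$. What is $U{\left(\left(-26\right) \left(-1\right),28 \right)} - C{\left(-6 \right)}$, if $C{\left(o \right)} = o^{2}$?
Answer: $- \frac{20690}{9} \approx -2298.9$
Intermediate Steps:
$U{\left(G,E \right)} = 2 - \frac{G E^{2}}{9}$ ($U{\left(G,E \right)} = - \frac{E G E - 18}{9} = - \frac{G E^{2} - 18}{9} = - \frac{-18 + G E^{2}}{9} = 2 - \frac{G E^{2}}{9}$)
$U{\left(\left(-26\right) \left(-1\right),28 \right)} - C{\left(-6 \right)} = \left(2 - \frac{\left(-26\right) \left(-1\right) 28^{2}}{9}\right) - \left(-6\right)^{2} = \left(2 - \frac{26}{9} \cdot 784\right) - 36 = \left(2 - \frac{20384}{9}\right) - 36 = - \frac{20366}{9} - 36 = - \frac{20690}{9}$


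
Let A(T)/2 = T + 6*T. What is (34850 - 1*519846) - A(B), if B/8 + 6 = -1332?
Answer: -335140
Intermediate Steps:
B = -10704 (B = -48 + 8*(-1332) = -48 - 10656 = -10704)
A(T) = 14*T (A(T) = 2*(T + 6*T) = 2*(7*T) = 14*T)
(34850 - 1*519846) - A(B) = (34850 - 1*519846) - 14*(-10704) = (34850 - 519846) - 1*(-149856) = -484996 + 149856 = -335140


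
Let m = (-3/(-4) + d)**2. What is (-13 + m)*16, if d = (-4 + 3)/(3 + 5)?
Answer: -807/4 ≈ -201.75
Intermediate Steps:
d = -1/8 ≈ -0.12500
m = 25/64 (m = (-3/(-4) - 1/8)**2 = (-3*(-1/4) - 1/8)**2 = (3/4 - 1/8)**2 = (5/8)**2 = 25/64 ≈ 0.39063)
(-13 + m)*16 = (-13 + 25/64)*16 = -807/64*16 = -807/4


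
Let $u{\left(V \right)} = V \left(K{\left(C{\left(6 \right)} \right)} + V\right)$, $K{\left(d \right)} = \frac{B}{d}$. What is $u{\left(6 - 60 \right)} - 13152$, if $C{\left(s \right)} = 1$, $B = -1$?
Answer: $-10182$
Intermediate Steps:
$K{\left(d \right)} = - \frac{1}{d}$
$u{\left(V \right)} = V \left(-1 + V\right)$ ($u{\left(V \right)} = V \left(- 1^{-1} + V\right) = V \left(\left(-1\right) 1 + V\right) = V \left(-1 + V\right)$)
$u{\left(6 - 60 \right)} - 13152 = \left(6 - 60\right) \left(-1 + \left(6 - 60\right)\right) - 13152 = - 54 \left(-1 - 54\right) - 13152 = \left(-54\right) \left(-55\right) - 13152 = 2970 - 13152 = -10182$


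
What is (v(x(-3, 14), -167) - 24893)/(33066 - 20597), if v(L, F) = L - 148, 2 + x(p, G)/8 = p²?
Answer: -24985/12469 ≈ -2.0038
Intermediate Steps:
x(p, G) = -16 + 8*p²
v(L, F) = -148 + L
(v(x(-3, 14), -167) - 24893)/(33066 - 20597) = ((-148 + (-16 + 8*(-3)²)) - 24893)/(33066 - 20597) = ((-148 + (-16 + 8*9)) - 24893)/12469 = ((-148 + (-16 + 72)) - 24893)*(1/12469) = ((-148 + 56) - 24893)*(1/12469) = (-92 - 24893)*(1/12469) = -24985*1/12469 = -24985/12469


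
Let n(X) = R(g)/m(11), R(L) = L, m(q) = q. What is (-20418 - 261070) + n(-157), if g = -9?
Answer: -3096377/11 ≈ -2.8149e+5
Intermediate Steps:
n(X) = -9/11
(-20418 - 261070) + n(-157) = (-20418 - 261070) - 9/11 = -281488 - 9/11 = -3096377/11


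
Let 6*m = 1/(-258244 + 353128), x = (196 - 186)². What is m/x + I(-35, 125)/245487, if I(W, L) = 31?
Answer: 588362629/4658557701600 ≈ 0.00012630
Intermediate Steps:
x = 100 (x = 10² = 100)
m = 1/569304 (m = 1/(6*(-258244 + 353128)) = (⅙)/94884 = (⅙)*(1/94884) = 1/569304 ≈ 1.7565e-6)
m/x + I(-35, 125)/245487 = (1/569304)/100 + 31/245487 = (1/569304)*(1/100) + 31*(1/245487) = 1/56930400 + 31/245487 = 588362629/4658557701600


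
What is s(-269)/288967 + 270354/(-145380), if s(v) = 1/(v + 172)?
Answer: -1262994737371/679162029770 ≈ -1.8596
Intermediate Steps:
s(v) = 1/(172 + v)
s(-269)/288967 + 270354/(-145380) = 1/((172 - 269)*288967) + 270354/(-145380) = (1/288967)/(-97) + 270354*(-1/145380) = -1/97*1/288967 - 45059/24230 = -1/28029799 - 45059/24230 = -1262994737371/679162029770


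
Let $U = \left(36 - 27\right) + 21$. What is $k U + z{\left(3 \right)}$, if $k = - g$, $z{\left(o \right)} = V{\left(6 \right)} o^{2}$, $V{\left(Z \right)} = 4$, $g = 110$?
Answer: $-3264$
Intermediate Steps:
$U = 30$ ($U = 9 + 21 = 30$)
$z{\left(o \right)} = 4 o^{2}$
$k = -110$ ($k = \left(-1\right) 110 = -110$)
$k U + z{\left(3 \right)} = \left(-110\right) 30 + 4 \cdot 3^{2} = -3300 + 4 \cdot 9 = -3300 + 36 = -3264$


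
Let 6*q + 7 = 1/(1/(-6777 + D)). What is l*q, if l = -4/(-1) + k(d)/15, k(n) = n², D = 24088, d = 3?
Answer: 66332/5 ≈ 13266.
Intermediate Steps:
l = 23/5 (l = -4/(-1) + 3²/15 = -4*(-1) + 9*(1/15) = 4 + ⅗ = 23/5 ≈ 4.6000)
q = 2884 (q = -7/6 + 1/(6*(1/(-6777 + 24088))) = -7/6 + 1/(6*(1/17311)) = -7/6 + (⅙)*17311 = -7/6 + 17311/6 = 2884)
l*q = (23/5)*2884 = 66332/5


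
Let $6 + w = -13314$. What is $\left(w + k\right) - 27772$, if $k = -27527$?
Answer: $-68619$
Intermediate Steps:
$w = -13320$ ($w = -6 - 13314 = -13320$)
$\left(w + k\right) - 27772 = \left(-13320 - 27527\right) - 27772 = -40847 - 27772 = -68619$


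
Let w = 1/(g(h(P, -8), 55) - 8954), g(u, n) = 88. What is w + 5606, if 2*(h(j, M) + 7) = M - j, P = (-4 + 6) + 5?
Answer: 49702795/8866 ≈ 5606.0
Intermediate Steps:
P = 7 (P = 2 + 5 = 7)
h(j, M) = -7 + M/2 - j/2 (h(j, M) = -7 + (M - j)/2 = -7 + (M/2 - j/2) = -7 + M/2 - j/2)
w = -1/8866 (w = 1/(88 - 8954) = 1/(-8866) = -1/8866 ≈ -0.00011279)
w + 5606 = -1/8866 + 5606 = 49702795/8866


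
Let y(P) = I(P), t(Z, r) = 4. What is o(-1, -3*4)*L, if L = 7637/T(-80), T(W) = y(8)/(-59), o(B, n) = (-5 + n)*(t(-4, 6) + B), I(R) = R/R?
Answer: 22979733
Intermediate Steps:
I(R) = 1
y(P) = 1
o(B, n) = (-5 + n)*(4 + B)
T(W) = -1/59 (T(W) = 1/(-59) = 1*(-1/59) = -1/59)
L = -450583 (L = 7637/(-1/59) = 7637*(-59) = -450583)
o(-1, -3*4)*L = (-20 - 5*(-1) + 4*(-3*4) - (-3)*4)*(-450583) = (-20 + 5 + 4*(-12) - 1*(-12))*(-450583) = (-20 + 5 - 48 + 12)*(-450583) = -51*(-450583) = 22979733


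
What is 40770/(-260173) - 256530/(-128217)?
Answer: 135794200/73639297 ≈ 1.8440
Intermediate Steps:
40770/(-260173) - 256530/(-128217) = 40770*(-1/260173) - 256530*(-1/128217) = -270/1723 + 85510/42739 = 135794200/73639297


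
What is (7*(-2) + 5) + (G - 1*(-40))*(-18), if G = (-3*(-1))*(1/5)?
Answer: -3699/5 ≈ -739.80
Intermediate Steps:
G = ⅗ (G = 3*(1*(⅕)) = 3*(⅕) = ⅗ ≈ 0.60000)
(7*(-2) + 5) + (G - 1*(-40))*(-18) = (7*(-2) + 5) + (⅗ - 1*(-40))*(-18) = (-14 + 5) + (⅗ + 40)*(-18) = -9 + (203/5)*(-18) = -9 - 3654/5 = -3699/5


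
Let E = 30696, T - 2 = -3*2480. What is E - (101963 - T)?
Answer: -78705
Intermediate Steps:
T = -7438 (T = 2 - 3*2480 = 2 - 7440 = -7438)
E - (101963 - T) = 30696 - (101963 - 1*(-7438)) = 30696 - (101963 + 7438) = 30696 - 1*109401 = 30696 - 109401 = -78705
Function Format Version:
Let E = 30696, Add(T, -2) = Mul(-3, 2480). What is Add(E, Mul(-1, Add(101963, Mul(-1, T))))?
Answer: -78705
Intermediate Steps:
T = -7438 (T = Add(2, Mul(-3, 2480)) = Add(2, -7440) = -7438)
Add(E, Mul(-1, Add(101963, Mul(-1, T)))) = Add(30696, Mul(-1, Add(101963, Mul(-1, -7438)))) = Add(30696, Mul(-1, Add(101963, 7438))) = Add(30696, Mul(-1, 109401)) = Add(30696, -109401) = -78705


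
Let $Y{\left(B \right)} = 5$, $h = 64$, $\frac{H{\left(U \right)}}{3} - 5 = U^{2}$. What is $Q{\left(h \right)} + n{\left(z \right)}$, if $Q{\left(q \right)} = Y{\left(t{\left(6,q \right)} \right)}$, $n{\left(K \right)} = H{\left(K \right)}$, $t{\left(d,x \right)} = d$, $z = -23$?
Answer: $1607$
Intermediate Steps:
$H{\left(U \right)} = 15 + 3 U^{2}$
$n{\left(K \right)} = 15 + 3 K^{2}$
$Q{\left(q \right)} = 5$
$Q{\left(h \right)} + n{\left(z \right)} = 5 + \left(15 + 3 \left(-23\right)^{2}\right) = 5 + \left(15 + 3 \cdot 529\right) = 5 + \left(15 + 1587\right) = 5 + 1602 = 1607$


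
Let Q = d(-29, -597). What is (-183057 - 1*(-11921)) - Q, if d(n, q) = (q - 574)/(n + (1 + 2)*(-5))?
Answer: -7531155/44 ≈ -1.7116e+5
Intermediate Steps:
d(n, q) = (-574 + q)/(-15 + n) (d(n, q) = (-574 + q)/(n + 3*(-5)) = (-574 + q)/(n - 15) = (-574 + q)/(-15 + n))
Q = 1171/44 (Q = (-574 - 597)/(-15 - 29) = -1171/(-44) = -1/44*(-1171) = 1171/44 ≈ 26.614)
(-183057 - 1*(-11921)) - Q = (-183057 - 1*(-11921)) - 1*1171/44 = (-183057 + 11921) - 1171/44 = -171136 - 1171/44 = -7531155/44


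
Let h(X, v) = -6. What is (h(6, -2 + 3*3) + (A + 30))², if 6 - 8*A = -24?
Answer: 12321/16 ≈ 770.06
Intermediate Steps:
A = 15/4 (A = ¾ - ⅛*(-24) = ¾ + 3 = 15/4 ≈ 3.7500)
(h(6, -2 + 3*3) + (A + 30))² = (-6 + (15/4 + 30))² = (-6 + 135/4)² = (111/4)² = 12321/16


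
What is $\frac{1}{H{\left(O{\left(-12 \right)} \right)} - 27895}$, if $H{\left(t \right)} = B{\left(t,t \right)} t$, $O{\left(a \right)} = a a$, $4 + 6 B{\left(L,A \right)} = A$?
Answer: $- \frac{1}{24535} \approx -4.0758 \cdot 10^{-5}$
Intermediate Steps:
$B{\left(L,A \right)} = - \frac{2}{3} + \frac{A}{6}$
$O{\left(a \right)} = a^{2}$
$H{\left(t \right)} = t \left(- \frac{2}{3} + \frac{t}{6}\right)$ ($H{\left(t \right)} = \left(- \frac{2}{3} + \frac{t}{6}\right) t = t \left(- \frac{2}{3} + \frac{t}{6}\right)$)
$\frac{1}{H{\left(O{\left(-12 \right)} \right)} - 27895} = \frac{1}{\frac{\left(-12\right)^{2} \left(-4 + \left(-12\right)^{2}\right)}{6} - 27895} = \frac{1}{\frac{1}{6} \cdot 144 \left(-4 + 144\right) - 27895} = \frac{1}{\frac{1}{6} \cdot 144 \cdot 140 - 27895} = \frac{1}{3360 - 27895} = \frac{1}{-24535} = - \frac{1}{24535}$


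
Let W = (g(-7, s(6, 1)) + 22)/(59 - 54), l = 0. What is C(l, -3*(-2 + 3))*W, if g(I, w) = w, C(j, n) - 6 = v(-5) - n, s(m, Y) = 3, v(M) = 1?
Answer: 50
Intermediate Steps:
C(j, n) = 7 - n (C(j, n) = 6 + (1 - n) = 7 - n)
W = 5 (W = (3 + 22)/(59 - 54) = 25/5 = 25*(⅕) = 5)
C(l, -3*(-2 + 3))*W = (7 - (-3)*(-2 + 3))*5 = (7 - (-3))*5 = (7 - 1*(-3))*5 = (7 + 3)*5 = 10*5 = 50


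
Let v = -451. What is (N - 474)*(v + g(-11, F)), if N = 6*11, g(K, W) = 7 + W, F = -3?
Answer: 182376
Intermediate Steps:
N = 66
(N - 474)*(v + g(-11, F)) = (66 - 474)*(-451 + (7 - 3)) = -408*(-451 + 4) = -408*(-447) = 182376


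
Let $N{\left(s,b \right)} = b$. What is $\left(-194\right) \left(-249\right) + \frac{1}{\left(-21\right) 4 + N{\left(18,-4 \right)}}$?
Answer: $\frac{4250927}{88} \approx 48306.0$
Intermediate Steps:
$\left(-194\right) \left(-249\right) + \frac{1}{\left(-21\right) 4 + N{\left(18,-4 \right)}} = \left(-194\right) \left(-249\right) + \frac{1}{\left(-21\right) 4 - 4} = 48306 + \frac{1}{-84 - 4} = 48306 + \frac{1}{-88} = 48306 - \frac{1}{88} = \frac{4250927}{88}$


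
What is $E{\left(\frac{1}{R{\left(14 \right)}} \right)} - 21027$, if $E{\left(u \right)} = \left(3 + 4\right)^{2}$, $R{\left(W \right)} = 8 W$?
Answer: $-20978$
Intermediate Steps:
$E{\left(u \right)} = 49$ ($E{\left(u \right)} = 7^{2} = 49$)
$E{\left(\frac{1}{R{\left(14 \right)}} \right)} - 21027 = 49 - 21027 = -20978$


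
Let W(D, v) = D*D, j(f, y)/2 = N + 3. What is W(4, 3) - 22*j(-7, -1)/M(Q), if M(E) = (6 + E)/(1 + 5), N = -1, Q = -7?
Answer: 544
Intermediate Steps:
M(E) = 1 + E/6 (M(E) = (6 + E)/6 = (6 + E)*(⅙) = 1 + E/6)
j(f, y) = 4 (j(f, y) = 2*(-1 + 3) = 2*2 = 4)
W(D, v) = D²
W(4, 3) - 22*j(-7, -1)/M(Q) = 4² - 88/(1 + (⅙)*(-7)) = 16 - 88/(1 - 7/6) = 16 - 88/(-⅙) = 16 - 88*(-6) = 16 - 22*(-24) = 16 + 528 = 544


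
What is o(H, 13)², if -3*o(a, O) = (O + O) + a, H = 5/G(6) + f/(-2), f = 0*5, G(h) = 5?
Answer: 81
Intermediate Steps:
f = 0
H = 1 (H = 5/5 + 0/(-2) = 5*(⅕) + 0*(-½) = 1 + 0 = 1)
o(a, O) = -2*O/3 - a/3 (o(a, O) = -((O + O) + a)/3 = -(2*O + a)/3 = -(a + 2*O)/3 = -2*O/3 - a/3)
o(H, 13)² = (-⅔*13 - ⅓*1)² = (-26/3 - ⅓)² = (-9)² = 81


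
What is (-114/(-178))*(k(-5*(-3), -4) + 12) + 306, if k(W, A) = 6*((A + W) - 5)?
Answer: 29970/89 ≈ 336.74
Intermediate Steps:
k(W, A) = -30 + 6*A + 6*W (k(W, A) = 6*(-5 + A + W) = -30 + 6*A + 6*W)
(-114/(-178))*(k(-5*(-3), -4) + 12) + 306 = (-114/(-178))*((-30 + 6*(-4) + 6*(-5*(-3))) + 12) + 306 = (-114*(-1/178))*((-30 - 24 + 6*15) + 12) + 306 = 57*((-30 - 24 + 90) + 12)/89 + 306 = 57*(36 + 12)/89 + 306 = (57/89)*48 + 306 = 2736/89 + 306 = 29970/89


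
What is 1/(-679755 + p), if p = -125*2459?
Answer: -1/987130 ≈ -1.0130e-6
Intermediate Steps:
p = -307375
1/(-679755 + p) = 1/(-679755 - 307375) = 1/(-987130) = -1/987130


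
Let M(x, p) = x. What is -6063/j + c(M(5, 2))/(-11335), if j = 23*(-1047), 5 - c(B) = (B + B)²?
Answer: 4734120/18197209 ≈ 0.26016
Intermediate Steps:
c(B) = 5 - 4*B² (c(B) = 5 - (B + B)² = 5 - (2*B)² = 5 - 4*B²)
j = -24081
-6063/j + c(M(5, 2))/(-11335) = -6063/(-24081) + (5 - 4*5²)/(-11335) = -6063*(-1/24081) + (5 - 4*25)*(-1/11335) = 2021/8027 + (5 - 100)*(-1/11335) = 2021/8027 - 95*(-1/11335) = 2021/8027 + 19/2267 = 4734120/18197209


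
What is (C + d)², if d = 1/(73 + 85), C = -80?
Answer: 159744321/24964 ≈ 6399.0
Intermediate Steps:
d = 1/158 ≈ 0.0063291
(C + d)² = (-80 + 1/158)² = (-12639/158)² = 159744321/24964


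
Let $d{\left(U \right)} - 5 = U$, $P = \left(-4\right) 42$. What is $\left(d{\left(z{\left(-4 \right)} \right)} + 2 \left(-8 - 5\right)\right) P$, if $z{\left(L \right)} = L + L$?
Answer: $4872$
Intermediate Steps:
$P = -168$
$z{\left(L \right)} = 2 L$
$d{\left(U \right)} = 5 + U$
$\left(d{\left(z{\left(-4 \right)} \right)} + 2 \left(-8 - 5\right)\right) P = \left(\left(5 + 2 \left(-4\right)\right) + 2 \left(-8 - 5\right)\right) \left(-168\right) = \left(\left(5 - 8\right) + 2 \left(-13\right)\right) \left(-168\right) = \left(-3 - 26\right) \left(-168\right) = \left(-29\right) \left(-168\right) = 4872$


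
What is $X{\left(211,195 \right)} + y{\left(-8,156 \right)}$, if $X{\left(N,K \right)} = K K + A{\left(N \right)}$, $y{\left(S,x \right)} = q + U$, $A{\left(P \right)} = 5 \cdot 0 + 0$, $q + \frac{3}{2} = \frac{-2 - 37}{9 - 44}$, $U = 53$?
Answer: $\frac{2665433}{70} \approx 38078.0$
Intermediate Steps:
$q = - \frac{27}{70}$ ($q = - \frac{3}{2} + \frac{-2 - 37}{9 - 44} = - \frac{3}{2} - \frac{39}{-35} = - \frac{3}{2} - - \frac{39}{35} = - \frac{3}{2} + \frac{39}{35} = - \frac{27}{70} \approx -0.38571$)
$A{\left(P \right)} = 0$ ($A{\left(P \right)} = 0 + 0 = 0$)
$y{\left(S,x \right)} = \frac{3683}{70}$ ($y{\left(S,x \right)} = - \frac{27}{70} + 53 = \frac{3683}{70}$)
$X{\left(N,K \right)} = K^{2}$ ($X{\left(N,K \right)} = K K + 0 = K^{2} + 0 = K^{2}$)
$X{\left(211,195 \right)} + y{\left(-8,156 \right)} = 195^{2} + \frac{3683}{70} = 38025 + \frac{3683}{70} = \frac{2665433}{70}$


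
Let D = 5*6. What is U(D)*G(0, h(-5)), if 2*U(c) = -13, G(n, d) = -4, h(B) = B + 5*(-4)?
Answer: 26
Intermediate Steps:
h(B) = -20 + B (h(B) = B - 20 = -20 + B)
D = 30
U(c) = -13/2 (U(c) = (½)*(-13) = -13/2)
U(D)*G(0, h(-5)) = -13/2*(-4) = 26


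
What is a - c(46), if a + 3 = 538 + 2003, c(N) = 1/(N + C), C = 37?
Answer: 210653/83 ≈ 2538.0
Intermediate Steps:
c(N) = 1/(37 + N) (c(N) = 1/(N + 37) = 1/(37 + N))
a = 2538 (a = -3 + (538 + 2003) = -3 + 2541 = 2538)
a - c(46) = 2538 - 1/(37 + 46) = 2538 - 1/83 = 210653/83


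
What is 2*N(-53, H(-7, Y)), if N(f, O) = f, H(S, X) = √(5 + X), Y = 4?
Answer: -106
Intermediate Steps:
2*N(-53, H(-7, Y)) = 2*(-53) = -106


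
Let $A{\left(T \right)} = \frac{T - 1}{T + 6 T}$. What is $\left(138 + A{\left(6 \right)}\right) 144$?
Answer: $\frac{139224}{7} \approx 19889.0$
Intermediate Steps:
$A{\left(T \right)} = \frac{-1 + T}{7 T}$
$\left(138 + A{\left(6 \right)}\right) 144 = \left(138 + \frac{-1 + 6}{7 \cdot 6}\right) 144 = \left(138 + \frac{1}{7} \cdot \frac{1}{6} \cdot 5\right) 144 = \left(138 + \frac{5}{42}\right) 144 = \frac{5801}{42} \cdot 144 = \frac{139224}{7}$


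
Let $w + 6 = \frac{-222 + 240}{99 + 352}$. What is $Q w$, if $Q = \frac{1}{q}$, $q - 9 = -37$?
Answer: $\frac{96}{451} \approx 0.21286$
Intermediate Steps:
$q = -28$ ($q = 9 - 37 = -28$)
$w = - \frac{2688}{451}$ ($w = -6 + \frac{-222 + 240}{99 + 352} = -6 + \frac{18}{451} = - \frac{2688}{451} \approx -5.9601$)
$Q = - \frac{1}{28}$ ($Q = \frac{1}{-28} = - \frac{1}{28} \approx -0.035714$)
$Q w = \left(- \frac{1}{28}\right) \left(- \frac{2688}{451}\right) = \frac{96}{451}$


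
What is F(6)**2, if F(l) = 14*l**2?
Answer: 254016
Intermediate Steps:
F(6)**2 = (14*6**2)**2 = (14*36)**2 = 504**2 = 254016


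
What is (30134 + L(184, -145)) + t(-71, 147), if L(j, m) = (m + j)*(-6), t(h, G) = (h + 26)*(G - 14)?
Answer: 23915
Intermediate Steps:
t(h, G) = (-14 + G)*(26 + h) (t(h, G) = (26 + h)*(-14 + G) = (-14 + G)*(26 + h))
L(j, m) = -6*j - 6*m (L(j, m) = (j + m)*(-6) = -6*j - 6*m)
(30134 + L(184, -145)) + t(-71, 147) = (30134 + (-6*184 - 6*(-145))) + (-364 - 14*(-71) + 26*147 + 147*(-71)) = (30134 + (-1104 + 870)) + (-364 + 994 + 3822 - 10437) = (30134 - 234) - 5985 = 29900 - 5985 = 23915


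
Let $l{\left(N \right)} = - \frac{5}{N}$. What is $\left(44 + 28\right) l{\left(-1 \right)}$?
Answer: $360$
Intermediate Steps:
$\left(44 + 28\right) l{\left(-1 \right)} = \left(44 + 28\right) \left(- \frac{5}{-1}\right) = 72 \left(\left(-5\right) \left(-1\right)\right) = 72 \cdot 5 = 360$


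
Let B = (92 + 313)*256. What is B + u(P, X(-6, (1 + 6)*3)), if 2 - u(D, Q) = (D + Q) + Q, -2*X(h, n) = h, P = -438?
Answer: 104114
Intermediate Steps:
X(h, n) = -h/2
u(D, Q) = 2 - D - 2*Q (u(D, Q) = 2 - ((D + Q) + Q) = 2 - (D + 2*Q) = 2 + (-D - 2*Q) = 2 - D - 2*Q)
B = 103680 (B = 405*256 = 103680)
B + u(P, X(-6, (1 + 6)*3)) = 103680 + (2 - 1*(-438) - (-1)*(-6)) = 103680 + (2 + 438 - 2*3) = 103680 + (2 + 438 - 6) = 103680 + 434 = 104114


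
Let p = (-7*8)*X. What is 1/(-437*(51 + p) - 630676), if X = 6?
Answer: -1/506131 ≈ -1.9758e-6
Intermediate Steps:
p = -336 (p = -7*8*6 = -56*6 = -336)
1/(-437*(51 + p) - 630676) = 1/(-437*(51 - 336) - 630676) = 1/(-437*(-285) - 630676) = 1/(124545 - 630676) = 1/(-506131) = -1/506131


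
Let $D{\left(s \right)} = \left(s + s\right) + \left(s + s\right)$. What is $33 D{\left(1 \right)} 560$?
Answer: $73920$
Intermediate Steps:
$D{\left(s \right)} = 4 s$ ($D{\left(s \right)} = 2 s + 2 s = 4 s$)
$33 D{\left(1 \right)} 560 = 33 \cdot 4 \cdot 1 \cdot 560 = 33 \cdot 4 \cdot 560 = 33 \cdot 2240 = 73920$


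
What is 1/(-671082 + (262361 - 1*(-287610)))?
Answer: -1/121111 ≈ -8.2569e-6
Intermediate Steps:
1/(-671082 + (262361 - 1*(-287610))) = 1/(-671082 + (262361 + 287610)) = 1/(-671082 + 549971) = 1/(-121111) = -1/121111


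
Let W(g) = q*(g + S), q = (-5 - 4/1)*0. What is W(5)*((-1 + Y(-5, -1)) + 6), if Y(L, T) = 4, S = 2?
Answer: 0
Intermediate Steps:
q = 0 (q = (-5 - 4*1)*0 = (-5 - 4)*0 = -9*0 = 0)
W(g) = 0 (W(g) = 0*(g + 2) = 0*(2 + g) = 0)
W(5)*((-1 + Y(-5, -1)) + 6) = 0*((-1 + 4) + 6) = 0*(3 + 6) = 0*9 = 0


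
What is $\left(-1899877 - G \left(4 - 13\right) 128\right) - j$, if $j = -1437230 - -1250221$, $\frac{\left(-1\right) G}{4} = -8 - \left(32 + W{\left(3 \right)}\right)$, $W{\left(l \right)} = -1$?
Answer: $-1533156$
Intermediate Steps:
$G = 156$ ($G = - 4 \left(-8 - \left(32 - 1\right)\right) = - 4 \left(-8 - 31\right) = \left(-4\right) \left(-39\right) = 156$)
$j = -187009$ ($j = -1437230 + 1250221 = -187009$)
$\left(-1899877 - G \left(4 - 13\right) 128\right) - j = \left(-1899877 - 156 \left(4 - 13\right) 128\right) - -187009 = \left(-1899877 - 156 \left(-9\right) 128\right) + 187009 = \left(-1899877 - \left(-1404\right) 128\right) + 187009 = \left(-1899877 - -179712\right) + 187009 = \left(-1899877 + 179712\right) + 187009 = -1720165 + 187009 = -1533156$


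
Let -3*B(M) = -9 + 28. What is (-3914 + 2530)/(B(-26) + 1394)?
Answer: -4152/4163 ≈ -0.99736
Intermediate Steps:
B(M) = -19/3 (B(M) = -(-9 + 28)/3 = -⅓*19 = -19/3)
(-3914 + 2530)/(B(-26) + 1394) = (-3914 + 2530)/(-19/3 + 1394) = -1384/4163/3 = -1384*3/4163 = -4152/4163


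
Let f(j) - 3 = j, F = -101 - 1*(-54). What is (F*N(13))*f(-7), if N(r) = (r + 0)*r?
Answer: 31772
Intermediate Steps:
F = -47 (F = -101 + 54 = -47)
N(r) = r² (N(r) = r*r = r²)
f(j) = 3 + j
(F*N(13))*f(-7) = (-47*13²)*(3 - 7) = -47*169*(-4) = -7943*(-4) = 31772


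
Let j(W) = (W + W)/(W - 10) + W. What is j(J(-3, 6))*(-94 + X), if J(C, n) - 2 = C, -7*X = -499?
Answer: 1431/77 ≈ 18.584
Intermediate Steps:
X = 499/7 (X = -⅐*(-499) = 499/7 ≈ 71.286)
J(C, n) = 2 + C
j(W) = W + 2*W/(-10 + W) (j(W) = (2*W)/(-10 + W) + W = 2*W/(-10 + W) + W = W + 2*W/(-10 + W))
j(J(-3, 6))*(-94 + X) = ((2 - 3)*(-8 + (2 - 3))/(-10 + (2 - 3)))*(-94 + 499/7) = -(-8 - 1)/(-10 - 1)*(-159/7) = -1*(-9)/(-11)*(-159/7) = -1*(-1/11)*(-9)*(-159/7) = -9/11*(-159/7) = 1431/77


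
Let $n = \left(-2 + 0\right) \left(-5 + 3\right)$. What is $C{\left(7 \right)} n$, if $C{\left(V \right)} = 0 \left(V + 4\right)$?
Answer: $0$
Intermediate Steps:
$C{\left(V \right)} = 0$ ($C{\left(V \right)} = 0 \left(4 + V\right) = 0$)
$n = 4$ ($n = \left(-2\right) \left(-2\right) = 4$)
$C{\left(7 \right)} n = 0 \cdot 4 = 0$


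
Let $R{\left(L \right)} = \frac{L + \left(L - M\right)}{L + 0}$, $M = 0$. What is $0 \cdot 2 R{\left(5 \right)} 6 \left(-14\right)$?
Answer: $0$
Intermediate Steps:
$R{\left(L \right)} = 2$ ($R{\left(L \right)} = \frac{L + \left(L - 0\right)}{L + 0} = \frac{L + \left(L + 0\right)}{L} = \frac{L + L}{L} = \frac{2 L}{L} = 2$)
$0 \cdot 2 R{\left(5 \right)} 6 \left(-14\right) = 0 \cdot 2 \cdot 2 \cdot 6 \left(-14\right) = 0 \cdot 2 \cdot 6 \left(-14\right) = 0 \cdot 6 \left(-14\right) = 0 \left(-14\right) = 0$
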